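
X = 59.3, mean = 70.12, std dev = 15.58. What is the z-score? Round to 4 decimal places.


z = (X - mu) / sigma
X - mu = 59.3 - 70.12 = -10.82
z = -10.82 / 15.58 = -541/779 ≈ -0.694480

-0.6945


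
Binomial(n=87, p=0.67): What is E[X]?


E[X] = n*p = 87 * 0.67 = 58.29

58.29


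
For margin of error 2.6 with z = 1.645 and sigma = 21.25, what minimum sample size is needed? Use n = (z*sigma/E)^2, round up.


z*sigma/E = 1.645 * 21.25 / 2.6 = 5593/416 ≈ 13.444712
(z*sigma/E)^2 ≈ 180.760268
round up: n = 181

181


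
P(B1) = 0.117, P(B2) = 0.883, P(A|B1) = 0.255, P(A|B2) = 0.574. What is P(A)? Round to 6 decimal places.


P(A) = P(A|B1)*P(B1) + P(A|B2)*P(B2)
P(A|B1)*P(B1) = 0.255 * 0.117 = 0.029835
P(A|B2)*P(B2) = 0.574 * 0.883 = 0.506842
P(A) = 0.029835 + 0.506842 = 0.536677

0.536677


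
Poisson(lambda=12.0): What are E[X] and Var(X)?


E[X] = Var(X) = lambda = 12.0

12.0, 12.0


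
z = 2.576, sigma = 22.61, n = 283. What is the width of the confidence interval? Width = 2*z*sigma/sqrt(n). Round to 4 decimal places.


width = 2*z*sigma/sqrt(n)
2*z*sigma = 2 * 2.576 * 22.61 = 116.48672
sqrt(283) ≈ 16.822604
width = 116.48672 / 16.822604 ≈ 6.924417

6.9244


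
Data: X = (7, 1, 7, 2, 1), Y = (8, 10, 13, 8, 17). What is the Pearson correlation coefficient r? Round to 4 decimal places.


r = sum((xi-xbar)(yi-ybar)) / sqrt(sum((xi-xbar)^2) * sum((yi-ybar)^2))
n = 5, xbar = 18/5 = 3.6, ybar = 56/5 = 11.2
Sxy = sum((xi-xbar)(yi-ybar)) = -11.6
Sxx = sum((xi-xbar)^2) = 39.2
Syy = sum((yi-ybar)^2) = 58.8
sqrt(Sxx*Syy) ≈ 48.009999
r = Sxy / sqrt(Sxx*Syy) = -11.6 / 48.009999 ≈ -0.241616

-0.2416


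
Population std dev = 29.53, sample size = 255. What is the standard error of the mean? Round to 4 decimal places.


SE = sigma / sqrt(n)
sqrt(255) ≈ 15.968719
SE = 29.53 / 15.968719 ≈ 1.849240

1.8492


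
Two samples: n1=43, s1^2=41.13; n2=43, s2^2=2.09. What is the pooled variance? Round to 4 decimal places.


sp^2 = ((n1-1)*s1^2 + (n2-1)*s2^2)/(n1+n2-2)
(n1-1)*s1^2 = 42 * 41.13 = 1727.46
(n2-1)*s2^2 = 42 * 2.09 = 87.78
numerator = 1727.46 + 87.78 = 1815.24
n1+n2-2 = 84
sp^2 = 1815.24 / 84 = 21.61

21.6100


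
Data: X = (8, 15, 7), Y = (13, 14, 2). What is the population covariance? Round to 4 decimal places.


Cov = (1/n)*sum((xi-xbar)(yi-ybar))
n = 3, xbar = 30/3 = 10, ybar = 29/3 ≈ 9.666667
sum((xi-xbar)(yi-ybar)) = 38
Cov = 38 / 3 = 38/3 ≈ 12.666667

12.6667


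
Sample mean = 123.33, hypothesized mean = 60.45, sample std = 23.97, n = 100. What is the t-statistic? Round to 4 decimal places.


t = (xbar - mu0) / (s/sqrt(n))
xbar - mu0 = 123.33 - 60.45 = 62.88
sqrt(100) = 10
s/sqrt(n) = 23.97 / 10 = 2.397
t = 62.88 / 2.397 = 20960/799 ≈ 26.232791

26.2328


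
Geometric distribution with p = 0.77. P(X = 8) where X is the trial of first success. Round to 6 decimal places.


P = (1-p)^(k-1) * p
(1-p)^(k-1) = 0.23^7 ≈ 0.00003404825
P = 0.00003404825 * 0.77 ≈ 0.00002621716

0.000026


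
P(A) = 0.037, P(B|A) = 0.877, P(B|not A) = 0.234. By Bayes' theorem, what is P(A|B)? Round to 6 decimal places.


P(A|B) = P(B|A)*P(A) / P(B), P(B) = P(B|A)*P(A) + P(B|not A)*P(not A)
P(B|A)*P(A) = 0.877 * 0.037 = 0.032449
P(B|not A)*P(not A) = 0.234 * 0.963 = 0.225342
P(B) = 0.032449 + 0.225342 = 0.257791
P(A|B) = 0.032449 / 0.257791 ≈ 0.12587328

0.125873


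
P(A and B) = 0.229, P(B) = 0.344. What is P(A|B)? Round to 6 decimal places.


P(A|B) = P(A and B) / P(B) = 0.229 / 0.344 = 229/344 ≈ 0.66569767

0.665698


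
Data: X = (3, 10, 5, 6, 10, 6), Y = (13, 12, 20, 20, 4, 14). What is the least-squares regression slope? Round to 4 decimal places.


b = sum((xi-xbar)(yi-ybar)) / sum((xi-xbar)^2)
n = 6, xbar = 40/6 = 20/3 ≈ 6.666667, ybar = 83/6 ≈ 13.833333
Sxy = sum((xi-xbar)(yi-ybar)) = -151/3 ≈ -50.333333
Sxx = sum((xi-xbar)^2) = 118/3 ≈ 39.333333
b = Sxy / Sxx = -151/118 ≈ -1.279661

-1.2797


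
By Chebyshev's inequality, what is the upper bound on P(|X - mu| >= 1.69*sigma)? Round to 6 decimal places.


P <= 1/k^2
k^2 = 1.69^2 = 2.8561
1/k^2 = 1 / 2.8561 ≈ 0.35012780

0.350128


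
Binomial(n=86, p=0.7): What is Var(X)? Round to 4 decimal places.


Var = n*p*(1-p) = 86 * 0.7 * 0.3 = 18.06

18.0600


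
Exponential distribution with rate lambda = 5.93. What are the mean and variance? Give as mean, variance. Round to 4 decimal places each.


mean = 1/lam, var = 1/lam^2
mean = 1 / 5.93 = 100/593 ≈ 0.168634
lam^2 = 5.93^2 = 35.1649
var = 1 / 35.1649 ≈ 0.028437

0.1686, 0.0284


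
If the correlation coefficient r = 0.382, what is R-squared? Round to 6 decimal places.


R^2 = r^2 = (0.382)^2 = 0.145924

0.145924


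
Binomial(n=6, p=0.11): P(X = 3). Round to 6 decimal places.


P = C(n,k) * p^k * (1-p)^(n-k)
C(6,3) = 20
p^k = 0.11^3 = 0.001331
(1-p)^(n-k) = 0.89^3 = 0.704969
P = 20 * 0.001331 * 0.704969 ≈ 0.018766

0.018766


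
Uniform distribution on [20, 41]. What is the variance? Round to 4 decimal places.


Var = (b-a)^2 / 12
(b-a)^2 = (41 - 20)^2 = 441
Var = 441/12 = 36.75

36.7500


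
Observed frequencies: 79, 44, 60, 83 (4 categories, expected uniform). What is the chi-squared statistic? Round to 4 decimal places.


chi2 = sum((O-E)^2/E), E = total/4
total = 266, E = 266/4 = 66.5
(79 - 66.5)^2 / 66.5 = 156.25 / 66.5 = 625/266 ≈ 2.349624
(44 - 66.5)^2 / 66.5 = 506.25 / 66.5 = 2025/266 ≈ 7.612782
(60 - 66.5)^2 / 66.5 = 42.25 / 66.5 = 169/266 ≈ 0.635338
(83 - 66.5)^2 / 66.5 = 272.25 / 66.5 = 1089/266 ≈ 4.093985
chi2 = 1954/133 ≈ 14.691729

14.6917


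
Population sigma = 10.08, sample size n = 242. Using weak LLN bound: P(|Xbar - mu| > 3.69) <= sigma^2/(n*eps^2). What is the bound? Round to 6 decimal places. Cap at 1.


bound = min(1, sigma^2/(n*eps^2))
sigma^2 = 10.08^2 = 101.6064
n*eps^2 = 242 * 3.69^2 = 242 * 13.6161 = 3295.0962
sigma^2/(n*eps^2) = 101.6064 / 3295.0962 ≈ 0.03083564

0.030836


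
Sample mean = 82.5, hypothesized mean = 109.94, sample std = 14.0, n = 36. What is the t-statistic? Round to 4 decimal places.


t = (xbar - mu0) / (s/sqrt(n))
xbar - mu0 = 82.5 - 109.94 = -27.44
sqrt(36) = 6
s/sqrt(n) = 14.0 / 6 = 7/3 ≈ 2.33333333
t = -27.44 / 2.33333333 = -11.76

-11.7600


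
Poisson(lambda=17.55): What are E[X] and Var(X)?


E[X] = Var(X) = lambda = 17.55

17.55, 17.55


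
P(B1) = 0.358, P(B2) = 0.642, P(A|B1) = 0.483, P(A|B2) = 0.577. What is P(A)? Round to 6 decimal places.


P(A) = P(A|B1)*P(B1) + P(A|B2)*P(B2)
P(A|B1)*P(B1) = 0.483 * 0.358 = 0.172914
P(A|B2)*P(B2) = 0.577 * 0.642 = 0.370434
P(A) = 0.172914 + 0.370434 = 0.543348

0.543348


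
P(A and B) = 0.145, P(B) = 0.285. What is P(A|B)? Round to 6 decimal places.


P(A|B) = P(A and B) / P(B) = 0.145 / 0.285 = 29/57 ≈ 0.50877193

0.508772


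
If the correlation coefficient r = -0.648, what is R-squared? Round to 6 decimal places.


R^2 = r^2 = (-0.648)^2 = 0.419904

0.419904


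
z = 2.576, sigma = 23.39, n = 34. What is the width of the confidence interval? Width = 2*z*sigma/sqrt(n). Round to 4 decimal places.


width = 2*z*sigma/sqrt(n)
2*z*sigma = 2 * 2.576 * 23.39 = 120.50528
sqrt(34) ≈ 5.830952
width = 120.50528 / 5.830952 ≈ 20.666485

20.6665


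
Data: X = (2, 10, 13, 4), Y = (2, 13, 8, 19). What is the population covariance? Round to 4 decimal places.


Cov = (1/n)*sum((xi-xbar)(yi-ybar))
n = 4, xbar = 29/4 = 7.25, ybar = 42/4 = 10.5
sum((xi-xbar)(yi-ybar)) = 9.5
Cov = 9.5 / 4 = 2.375

2.3750


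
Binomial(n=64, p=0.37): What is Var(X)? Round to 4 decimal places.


Var = n*p*(1-p) = 64 * 0.37 * 0.63 = 14.9184

14.9184


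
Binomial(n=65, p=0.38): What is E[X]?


E[X] = n*p = 65 * 0.38 = 24.7

24.7


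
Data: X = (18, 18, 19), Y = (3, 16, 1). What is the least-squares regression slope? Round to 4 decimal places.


b = sum((xi-xbar)(yi-ybar)) / sum((xi-xbar)^2)
n = 3, xbar = 55/3 ≈ 18.333333, ybar = 20/3 ≈ 6.666667
Sxy = sum((xi-xbar)(yi-ybar)) = -17/3 ≈ -5.666667
Sxx = sum((xi-xbar)^2) = 2/3 ≈ 0.666667
b = Sxy / Sxx = -8.5

-8.5000


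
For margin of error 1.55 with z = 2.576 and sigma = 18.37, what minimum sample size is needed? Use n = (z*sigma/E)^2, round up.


z*sigma/E = 2.576 * 18.37 / 1.55 ≈ 30.529755
(z*sigma/E)^2 ≈ 932.065931
round up: n = 933

933


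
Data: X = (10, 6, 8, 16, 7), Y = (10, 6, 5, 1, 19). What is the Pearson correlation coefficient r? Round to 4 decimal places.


r = sum((xi-xbar)(yi-ybar)) / sqrt(sum((xi-xbar)^2) * sum((yi-ybar)^2))
n = 5, xbar = 47/5 = 9.4, ybar = 41/5 = 8.2
Sxy = sum((xi-xbar)(yi-ybar)) = -60.4
Sxx = sum((xi-xbar)^2) = 63.2
Syy = sum((yi-ybar)^2) = 186.8
sqrt(Sxx*Syy) ≈ 108.654314
r = Sxy / sqrt(Sxx*Syy) = -60.4 / 108.654314 ≈ -0.555891

-0.5559


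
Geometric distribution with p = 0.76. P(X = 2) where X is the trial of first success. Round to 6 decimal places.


P = (1-p)^(k-1) * p
(1-p)^(k-1) = 0.24^1 = 0.24
P = 0.24 * 0.76 = 0.1824

0.182400


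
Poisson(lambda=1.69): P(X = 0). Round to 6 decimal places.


P = e^(-lam) * lam^k / k!
e^(-1.69) ≈ 0.1845195
lam^k = 1.69^0 = 1
k! = 0! = 1
P = 0.1845195 * 1 / 1 ≈ 0.184520

0.184520


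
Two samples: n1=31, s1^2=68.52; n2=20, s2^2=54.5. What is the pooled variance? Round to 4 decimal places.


sp^2 = ((n1-1)*s1^2 + (n2-1)*s2^2)/(n1+n2-2)
(n1-1)*s1^2 = 30 * 68.52 = 2055.6
(n2-1)*s2^2 = 19 * 54.5 = 1035.5
numerator = 2055.6 + 1035.5 = 3091.1
n1+n2-2 = 49
sp^2 = 3091.1 / 49 = 30911/490 ≈ 63.083673

63.0837


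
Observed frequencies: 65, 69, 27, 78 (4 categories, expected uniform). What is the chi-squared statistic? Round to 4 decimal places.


chi2 = sum((O-E)^2/E), E = total/4
total = 239, E = 239/4 = 59.75
(65 - 59.75)^2 / 59.75 = 27.5625 / 59.75 = 441/956 ≈ 0.461297
(69 - 59.75)^2 / 59.75 = 85.5625 / 59.75 = 1369/956 ≈ 1.432008
(27 - 59.75)^2 / 59.75 = 1072.5625 / 59.75 = 17161/956 ≈ 17.950837
(78 - 59.75)^2 / 59.75 = 333.0625 / 59.75 = 5329/956 ≈ 5.574268
chi2 = 6075/239 ≈ 25.418410

25.4184


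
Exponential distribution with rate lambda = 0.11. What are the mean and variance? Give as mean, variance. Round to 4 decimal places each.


mean = 1/lam, var = 1/lam^2
mean = 1 / 0.11 = 100/11 ≈ 9.090909
lam^2 = 0.11^2 = 0.0121
var = 1 / 0.0121 = 10000/121 ≈ 82.644628

9.0909, 82.6446


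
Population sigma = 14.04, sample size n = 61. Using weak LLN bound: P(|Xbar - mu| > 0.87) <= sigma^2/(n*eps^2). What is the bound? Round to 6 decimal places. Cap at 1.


bound = min(1, sigma^2/(n*eps^2))
sigma^2 = 14.04^2 = 197.1216
n*eps^2 = 61 * 0.87^2 = 61 * 0.7569 = 46.1709
sigma^2/(n*eps^2) = 197.1216 / 46.1709 ≈ 4.26939046
this exceeds 1, so the bound is capped at 1

1.000000


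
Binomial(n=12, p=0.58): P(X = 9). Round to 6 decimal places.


P = C(n,k) * p^k * (1-p)^(n-k)
C(12,9) = 220
p^k = 0.58^9 ≈ 0.007427659
(1-p)^(n-k) = 0.42^3 = 0.074088
P = 220 * 0.007427659 * 0.074088 ≈ 0.121066

0.121066


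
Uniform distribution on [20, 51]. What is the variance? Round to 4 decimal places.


Var = (b-a)^2 / 12
(b-a)^2 = (51 - 20)^2 = 961
Var = 961/12 ≈ 80.083333

80.0833


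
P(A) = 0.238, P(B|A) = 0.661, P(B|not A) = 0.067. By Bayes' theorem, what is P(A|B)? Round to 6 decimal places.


P(A|B) = P(B|A)*P(A) / P(B), P(B) = P(B|A)*P(A) + P(B|not A)*P(not A)
P(B|A)*P(A) = 0.661 * 0.238 = 0.157318
P(B|not A)*P(not A) = 0.067 * 0.762 = 0.051054
P(B) = 0.157318 + 0.051054 = 0.208372
P(A|B) = 0.157318 / 0.208372 ≈ 0.75498627

0.754986


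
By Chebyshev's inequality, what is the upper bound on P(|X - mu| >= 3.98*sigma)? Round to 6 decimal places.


P <= 1/k^2
k^2 = 3.98^2 = 15.8404
1/k^2 = 1 / 15.8404 ≈ 0.06312972

0.063130


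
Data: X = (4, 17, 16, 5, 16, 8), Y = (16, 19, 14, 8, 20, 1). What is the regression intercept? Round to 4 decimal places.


a = ybar - b*xbar, where b = sum((xi-xbar)(yi-ybar)) / sum((xi-xbar)^2)
n = 6, xbar = 66/6 = 11, ybar = 78/6 = 13
Sxy = sum((xi-xbar)(yi-ybar)) = 121
Sxx = sum((xi-xbar)^2) = 180
b = Sxy / Sxx = 121/180 ≈ 0.672222
a = 13 - 0.672222 * 11 = 1009/180 ≈ 5.605556

5.6056


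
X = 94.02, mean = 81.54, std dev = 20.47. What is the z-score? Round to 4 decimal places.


z = (X - mu) / sigma
X - mu = 94.02 - 81.54 = 12.48
z = 12.48 / 20.47 = 1248/2047 ≈ 0.609673

0.6097


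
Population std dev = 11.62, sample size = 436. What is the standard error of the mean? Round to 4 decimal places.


SE = sigma / sqrt(n)
sqrt(436) ≈ 20.880613
SE = 11.62 / 20.880613 ≈ 0.556497

0.5565


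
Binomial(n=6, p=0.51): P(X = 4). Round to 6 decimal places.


P = C(n,k) * p^k * (1-p)^(n-k)
C(6,4) = 15
p^k = 0.51^4 = 0.06765201
(1-p)^(n-k) = 0.49^2 = 0.2401
P = 15 * 0.06765201 * 0.2401 ≈ 0.243649

0.243649


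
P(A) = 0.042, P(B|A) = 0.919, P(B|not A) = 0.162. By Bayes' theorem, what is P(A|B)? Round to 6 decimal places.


P(A|B) = P(B|A)*P(A) / P(B), P(B) = P(B|A)*P(A) + P(B|not A)*P(not A)
P(B|A)*P(A) = 0.919 * 0.042 = 0.038598
P(B|not A)*P(not A) = 0.162 * 0.958 = 0.155196
P(B) = 0.038598 + 0.155196 = 0.193794
P(A|B) = 0.038598 / 0.193794 ≈ 0.19917025

0.199170


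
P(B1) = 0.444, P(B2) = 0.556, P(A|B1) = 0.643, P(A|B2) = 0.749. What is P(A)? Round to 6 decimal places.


P(A) = P(A|B1)*P(B1) + P(A|B2)*P(B2)
P(A|B1)*P(B1) = 0.643 * 0.444 = 0.285492
P(A|B2)*P(B2) = 0.749 * 0.556 = 0.416444
P(A) = 0.285492 + 0.416444 = 0.701936

0.701936


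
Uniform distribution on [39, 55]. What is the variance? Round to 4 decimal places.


Var = (b-a)^2 / 12
(b-a)^2 = (55 - 39)^2 = 256
Var = 256/12 ≈ 21.333333

21.3333


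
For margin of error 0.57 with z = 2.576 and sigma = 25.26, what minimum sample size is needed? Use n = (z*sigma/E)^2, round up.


z*sigma/E = 2.576 * 25.26 / 0.57 = 271124/2375 ≈ 114.157474
(z*sigma/E)^2 ≈ 13031.928798
round up: n = 13032

13032


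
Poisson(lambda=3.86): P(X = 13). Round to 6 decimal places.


P = e^(-lam) * lam^k / k!
e^(-3.86) ≈ 0.02106800
lam^k = 3.86^13 ≈ 42231349.620046
k! = 13! = 6227020800
P = 0.02106800 * 42231349.620046 / 6227020800 ≈ 0.000143

0.000143


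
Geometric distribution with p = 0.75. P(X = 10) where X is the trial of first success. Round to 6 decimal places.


P = (1-p)^(k-1) * p
(1-p)^(k-1) = 0.25^9 ≈ 0.000003814697
P = 0.000003814697 * 0.75 ≈ 0.000002861023

0.000003


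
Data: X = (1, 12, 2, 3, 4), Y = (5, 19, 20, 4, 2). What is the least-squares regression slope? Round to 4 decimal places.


b = sum((xi-xbar)(yi-ybar)) / sum((xi-xbar)^2)
n = 5, xbar = 22/5 = 4.4, ybar = 50/5 = 10
Sxy = sum((xi-xbar)(yi-ybar)) = 73
Sxx = sum((xi-xbar)^2) = 77.2
b = Sxy / Sxx = 365/386 ≈ 0.945596

0.9456


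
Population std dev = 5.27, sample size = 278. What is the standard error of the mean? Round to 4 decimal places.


SE = sigma / sqrt(n)
sqrt(278) ≈ 16.673332
SE = 5.27 / 16.673332 ≈ 0.316074

0.3161


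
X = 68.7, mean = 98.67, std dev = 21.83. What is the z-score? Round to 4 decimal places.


z = (X - mu) / sigma
X - mu = 68.7 - 98.67 = -29.97
z = -29.97 / 21.83 = -81/59 ≈ -1.372881

-1.3729


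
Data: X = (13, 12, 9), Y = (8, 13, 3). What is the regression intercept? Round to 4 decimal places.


a = ybar - b*xbar, where b = sum((xi-xbar)(yi-ybar)) / sum((xi-xbar)^2)
n = 3, xbar = 34/3 ≈ 11.333333, ybar = 24/3 = 8
Sxy = sum((xi-xbar)(yi-ybar)) = 15
Sxx = sum((xi-xbar)^2) = 26/3 ≈ 8.666667
b = Sxy / Sxx = 45/26 ≈ 1.730769
a = 8 - 1.730769 * 11.333333 = -151/13 ≈ -11.615385

-11.6154


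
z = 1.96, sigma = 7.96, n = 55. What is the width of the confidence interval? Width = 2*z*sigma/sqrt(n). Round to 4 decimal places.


width = 2*z*sigma/sqrt(n)
2*z*sigma = 2 * 1.96 * 7.96 = 31.2032
sqrt(55) ≈ 7.416198
width = 31.2032 / 7.416198 ≈ 4.207439

4.2074


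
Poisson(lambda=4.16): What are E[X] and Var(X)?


E[X] = Var(X) = lambda = 4.16

4.16, 4.16


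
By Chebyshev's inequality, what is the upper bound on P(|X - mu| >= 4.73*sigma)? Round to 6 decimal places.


P <= 1/k^2
k^2 = 4.73^2 = 22.3729
1/k^2 = 1 / 22.3729 ≈ 0.04469693

0.044697


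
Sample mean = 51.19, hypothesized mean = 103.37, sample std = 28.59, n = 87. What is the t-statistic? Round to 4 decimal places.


t = (xbar - mu0) / (s/sqrt(n))
xbar - mu0 = 51.19 - 103.37 = -52.18
sqrt(87) ≈ 9.32737905
s/sqrt(n) = 28.59 / 9.32737905 ≈ 3.06516974
t = -52.18 / 3.06516974 ≈ -17.023527

-17.0235


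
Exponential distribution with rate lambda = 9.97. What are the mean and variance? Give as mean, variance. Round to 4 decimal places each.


mean = 1/lam, var = 1/lam^2
mean = 1 / 9.97 = 100/997 ≈ 0.100301
lam^2 = 9.97^2 = 99.4009
var = 1 / 99.4009 ≈ 0.010060

0.1003, 0.0101


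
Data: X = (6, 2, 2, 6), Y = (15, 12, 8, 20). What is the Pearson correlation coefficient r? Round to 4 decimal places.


r = sum((xi-xbar)(yi-ybar)) / sqrt(sum((xi-xbar)^2) * sum((yi-ybar)^2))
n = 4, xbar = 16/4 = 4, ybar = 55/4 = 13.75
Sxy = sum((xi-xbar)(yi-ybar)) = 30
Sxx = sum((xi-xbar)^2) = 16
Syy = sum((yi-ybar)^2) = 76.75
sqrt(Sxx*Syy) ≈ 35.042831
r = Sxy / sqrt(Sxx*Syy) = 30 / 35.042831 ≈ 0.856095

0.8561


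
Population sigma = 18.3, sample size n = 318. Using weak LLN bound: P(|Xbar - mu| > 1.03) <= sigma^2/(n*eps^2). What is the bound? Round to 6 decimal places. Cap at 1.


bound = min(1, sigma^2/(n*eps^2))
sigma^2 = 18.3^2 = 334.89
n*eps^2 = 318 * 1.03^2 = 318 * 1.0609 = 337.3662
sigma^2/(n*eps^2) = 334.89 / 337.3662 ≈ 0.99266020

0.992660


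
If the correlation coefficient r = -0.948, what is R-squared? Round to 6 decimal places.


R^2 = r^2 = (-0.948)^2 = 0.898704

0.898704


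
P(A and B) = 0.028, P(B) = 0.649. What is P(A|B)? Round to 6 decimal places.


P(A|B) = P(A and B) / P(B) = 0.028 / 0.649 = 28/649 ≈ 0.04314330

0.043143


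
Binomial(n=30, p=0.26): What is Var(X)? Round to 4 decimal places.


Var = n*p*(1-p) = 30 * 0.26 * 0.74 = 5.772

5.7720


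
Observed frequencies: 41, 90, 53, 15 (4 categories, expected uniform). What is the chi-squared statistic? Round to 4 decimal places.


chi2 = sum((O-E)^2/E), E = total/4
total = 199, E = 199/4 = 49.75
(41 - 49.75)^2 / 49.75 = 76.5625 / 49.75 = 1225/796 ≈ 1.538945
(90 - 49.75)^2 / 49.75 = 1620.0625 / 49.75 = 25921/796 ≈ 32.564070
(53 - 49.75)^2 / 49.75 = 10.5625 / 49.75 = 169/796 ≈ 0.212312
(15 - 49.75)^2 / 49.75 = 1207.5625 / 49.75 = 19321/796 ≈ 24.272613
chi2 = 11659/199 ≈ 58.587940

58.5879


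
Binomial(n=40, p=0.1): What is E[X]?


E[X] = n*p = 40 * 0.1 = 4

4


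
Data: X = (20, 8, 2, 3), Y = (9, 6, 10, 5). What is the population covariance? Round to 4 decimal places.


Cov = (1/n)*sum((xi-xbar)(yi-ybar))
n = 4, xbar = 33/4 = 8.25, ybar = 30/4 = 7.5
sum((xi-xbar)(yi-ybar)) = 15.5
Cov = 15.5 / 4 = 3.875

3.8750


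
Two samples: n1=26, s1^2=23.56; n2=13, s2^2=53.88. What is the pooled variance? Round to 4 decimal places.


sp^2 = ((n1-1)*s1^2 + (n2-1)*s2^2)/(n1+n2-2)
(n1-1)*s1^2 = 25 * 23.56 = 589
(n2-1)*s2^2 = 12 * 53.88 = 646.56
numerator = 589 + 646.56 = 1235.56
n1+n2-2 = 37
sp^2 = 1235.56 / 37 = 30889/925 ≈ 33.393514

33.3935


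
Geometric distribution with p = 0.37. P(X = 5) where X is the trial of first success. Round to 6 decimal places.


P = (1-p)^(k-1) * p
(1-p)^(k-1) = 0.63^4 ≈ 0.1575296
P = 0.1575296 * 0.37 ≈ 0.05828596

0.058286


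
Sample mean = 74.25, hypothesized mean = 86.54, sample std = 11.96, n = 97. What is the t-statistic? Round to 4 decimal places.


t = (xbar - mu0) / (s/sqrt(n))
xbar - mu0 = 74.25 - 86.54 = -12.29
sqrt(97) ≈ 9.84885780
s/sqrt(n) = 11.96 / 9.84885780 ≈ 1.21435401
t = -12.29 / 1.21435401 ≈ -10.120607

-10.1206


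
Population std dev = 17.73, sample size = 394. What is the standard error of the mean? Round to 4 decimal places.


SE = sigma / sqrt(n)
sqrt(394) ≈ 19.849433
SE = 17.73 / 19.849433 ≈ 0.893224

0.8932


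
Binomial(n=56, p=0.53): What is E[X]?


E[X] = n*p = 56 * 0.53 = 29.68

29.68


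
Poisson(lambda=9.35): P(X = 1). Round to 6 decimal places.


P = e^(-lam) * lam^k / k!
e^(-9.35) ≈ 0.00008696542
lam^k = 9.35^1 = 9.35
k! = 1! = 1
P = 0.00008696542 * 9.35 / 1 ≈ 0.000813

0.000813


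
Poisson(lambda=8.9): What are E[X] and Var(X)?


E[X] = Var(X) = lambda = 8.9

8.9, 8.9


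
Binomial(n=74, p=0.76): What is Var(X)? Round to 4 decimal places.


Var = n*p*(1-p) = 74 * 0.76 * 0.24 = 13.4976

13.4976


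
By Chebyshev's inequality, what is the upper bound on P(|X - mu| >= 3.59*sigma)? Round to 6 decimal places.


P <= 1/k^2
k^2 = 3.59^2 = 12.8881
1/k^2 = 1 / 12.8881 ≈ 0.07759096

0.077591


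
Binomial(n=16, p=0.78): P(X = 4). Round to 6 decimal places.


P = C(n,k) * p^k * (1-p)^(n-k)
C(16,4) = 1820
p^k = 0.78^4 ≈ 0.3701506
(1-p)^(n-k) = 0.22^12 ≈ 0.00000001285500
P = 1820 * 0.3701506 * 0.00000001285500 ≈ 0.000009

0.000009


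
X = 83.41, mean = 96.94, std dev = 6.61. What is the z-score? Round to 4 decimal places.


z = (X - mu) / sigma
X - mu = 83.41 - 96.94 = -13.53
z = -13.53 / 6.61 = -1353/661 ≈ -2.046899

-2.0469


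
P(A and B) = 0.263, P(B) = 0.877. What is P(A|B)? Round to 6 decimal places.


P(A|B) = P(A and B) / P(B) = 0.263 / 0.877 = 263/877 ≈ 0.29988597

0.299886


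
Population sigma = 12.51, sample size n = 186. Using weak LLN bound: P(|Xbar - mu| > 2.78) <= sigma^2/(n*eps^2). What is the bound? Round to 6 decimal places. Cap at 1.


bound = min(1, sigma^2/(n*eps^2))
sigma^2 = 12.51^2 = 156.5001
n*eps^2 = 186 * 2.78^2 = 186 * 7.7284 = 1437.4824
sigma^2/(n*eps^2) = 156.5001 / 1437.4824 = 27/248 ≈ 0.10887097

0.108871


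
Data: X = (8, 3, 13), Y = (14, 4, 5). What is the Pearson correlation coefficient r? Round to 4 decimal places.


r = sum((xi-xbar)(yi-ybar)) / sqrt(sum((xi-xbar)^2) * sum((yi-ybar)^2))
n = 3, xbar = 24/3 = 8, ybar = 23/3 ≈ 7.666667
Sxy = sum((xi-xbar)(yi-ybar)) = 5
Sxx = sum((xi-xbar)^2) = 50
Syy = sum((yi-ybar)^2) = 182/3 ≈ 60.666667
sqrt(Sxx*Syy) ≈ 55.075705
r = Sxy / sqrt(Sxx*Syy) = 5 / 55.075705 ≈ 0.090784

0.0908


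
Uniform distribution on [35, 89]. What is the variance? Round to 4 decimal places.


Var = (b-a)^2 / 12
(b-a)^2 = (89 - 35)^2 = 2916
Var = 2916/12 = 243

243.0000


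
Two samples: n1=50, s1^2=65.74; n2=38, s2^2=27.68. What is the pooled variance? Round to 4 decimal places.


sp^2 = ((n1-1)*s1^2 + (n2-1)*s2^2)/(n1+n2-2)
(n1-1)*s1^2 = 49 * 65.74 = 3221.26
(n2-1)*s2^2 = 37 * 27.68 = 1024.16
numerator = 3221.26 + 1024.16 = 4245.42
n1+n2-2 = 86
sp^2 = 4245.42 / 86 = 212271/4300 ≈ 49.365349

49.3653


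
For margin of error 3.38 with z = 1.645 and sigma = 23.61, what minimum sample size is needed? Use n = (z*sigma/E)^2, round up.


z*sigma/E = 1.645 * 23.61 / 3.38 ≈ 11.490666
(z*sigma/E)^2 ≈ 132.035398
round up: n = 133

133


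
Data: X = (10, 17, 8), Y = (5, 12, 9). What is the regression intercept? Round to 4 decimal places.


a = ybar - b*xbar, where b = sum((xi-xbar)(yi-ybar)) / sum((xi-xbar)^2)
n = 3, xbar = 35/3 ≈ 11.666667, ybar = 26/3 ≈ 8.666667
Sxy = sum((xi-xbar)(yi-ybar)) = 68/3 ≈ 22.666667
Sxx = sum((xi-xbar)^2) = 134/3 ≈ 44.666667
b = Sxy / Sxx = 34/67 ≈ 0.507463
a = 8.666667 - 0.507463 * 11.666667 = 184/67 ≈ 2.746269

2.7463


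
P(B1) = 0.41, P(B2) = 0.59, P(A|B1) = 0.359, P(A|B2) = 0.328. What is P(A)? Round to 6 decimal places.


P(A) = P(A|B1)*P(B1) + P(A|B2)*P(B2)
P(A|B1)*P(B1) = 0.359 * 0.41 = 0.14719
P(A|B2)*P(B2) = 0.328 * 0.59 = 0.19352
P(A) = 0.14719 + 0.19352 = 0.34071

0.340710


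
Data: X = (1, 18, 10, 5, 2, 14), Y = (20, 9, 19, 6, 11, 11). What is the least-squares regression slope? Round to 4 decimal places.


b = sum((xi-xbar)(yi-ybar)) / sum((xi-xbar)^2)
n = 6, xbar = 50/6 = 25/3 ≈ 8.333333, ybar = 76/6 = 38/3 ≈ 12.666667
Sxy = sum((xi-xbar)(yi-ybar)) = -166/3 ≈ -55.333333
Sxx = sum((xi-xbar)^2) = 700/3 ≈ 233.333333
b = Sxy / Sxx = -83/350 ≈ -0.237143

-0.2371


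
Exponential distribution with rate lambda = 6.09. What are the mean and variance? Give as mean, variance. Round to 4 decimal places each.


mean = 1/lam, var = 1/lam^2
mean = 1 / 6.09 = 100/609 ≈ 0.164204
lam^2 = 6.09^2 = 37.0881
var = 1 / 37.0881 ≈ 0.026963

0.1642, 0.0270


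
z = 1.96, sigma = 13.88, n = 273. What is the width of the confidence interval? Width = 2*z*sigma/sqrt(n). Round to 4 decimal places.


width = 2*z*sigma/sqrt(n)
2*z*sigma = 2 * 1.96 * 13.88 = 54.4096
sqrt(273) ≈ 16.522712
width = 54.4096 / 16.522712 ≈ 3.293019

3.2930


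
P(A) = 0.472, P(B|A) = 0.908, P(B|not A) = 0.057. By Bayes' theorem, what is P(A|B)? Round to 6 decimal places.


P(A|B) = P(B|A)*P(A) / P(B), P(B) = P(B|A)*P(A) + P(B|not A)*P(not A)
P(B|A)*P(A) = 0.908 * 0.472 = 0.428576
P(B|not A)*P(not A) = 0.057 * 0.528 = 0.030096
P(B) = 0.428576 + 0.030096 = 0.458672
P(A|B) = 0.428576 / 0.458672 ≈ 0.93438448

0.934384


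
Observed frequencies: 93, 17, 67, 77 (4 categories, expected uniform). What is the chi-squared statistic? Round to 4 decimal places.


chi2 = sum((O-E)^2/E), E = total/4
total = 254, E = 254/4 = 63.5
(93 - 63.5)^2 / 63.5 = 870.25 / 63.5 = 3481/254 ≈ 13.704724
(17 - 63.5)^2 / 63.5 = 2162.25 / 63.5 = 8649/254 ≈ 34.051181
(67 - 63.5)^2 / 63.5 = 12.25 / 63.5 = 49/254 ≈ 0.192913
(77 - 63.5)^2 / 63.5 = 182.25 / 63.5 = 729/254 ≈ 2.870079
chi2 = 6454/127 ≈ 50.818898

50.8189


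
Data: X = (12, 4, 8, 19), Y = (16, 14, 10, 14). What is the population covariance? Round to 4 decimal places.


Cov = (1/n)*sum((xi-xbar)(yi-ybar))
n = 4, xbar = 43/4 = 10.75, ybar = 54/4 = 13.5
sum((xi-xbar)(yi-ybar)) = 13.5
Cov = 13.5 / 4 = 3.375

3.3750


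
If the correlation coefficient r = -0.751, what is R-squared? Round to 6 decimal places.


R^2 = r^2 = (-0.751)^2 = 0.564001

0.564001


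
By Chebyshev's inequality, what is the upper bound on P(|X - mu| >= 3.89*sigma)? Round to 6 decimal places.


P <= 1/k^2
k^2 = 3.89^2 = 15.1321
1/k^2 = 1 / 15.1321 ≈ 0.06608468

0.066085


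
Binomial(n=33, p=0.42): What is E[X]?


E[X] = n*p = 33 * 0.42 = 13.86

13.86


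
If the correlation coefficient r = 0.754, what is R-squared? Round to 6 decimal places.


R^2 = r^2 = (0.754)^2 = 0.568516

0.568516


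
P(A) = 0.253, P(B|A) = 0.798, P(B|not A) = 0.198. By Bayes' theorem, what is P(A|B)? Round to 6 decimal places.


P(A|B) = P(B|A)*P(A) / P(B), P(B) = P(B|A)*P(A) + P(B|not A)*P(not A)
P(B|A)*P(A) = 0.798 * 0.253 = 0.201894
P(B|not A)*P(not A) = 0.198 * 0.747 = 0.147906
P(B) = 0.201894 + 0.147906 = 0.3498
P(A|B) = 0.201894 / 0.3498 = 3059/5300 ≈ 0.57716981

0.577170


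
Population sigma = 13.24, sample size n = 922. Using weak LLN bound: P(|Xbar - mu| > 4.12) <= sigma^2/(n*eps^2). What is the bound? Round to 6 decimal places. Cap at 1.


bound = min(1, sigma^2/(n*eps^2))
sigma^2 = 13.24^2 = 175.2976
n*eps^2 = 922 * 4.12^2 = 922 * 16.9744 = 15650.3968
sigma^2/(n*eps^2) = 175.2976 / 15650.3968 ≈ 0.01120084

0.011201


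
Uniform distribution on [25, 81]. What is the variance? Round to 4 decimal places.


Var = (b-a)^2 / 12
(b-a)^2 = (81 - 25)^2 = 3136
Var = 3136/12 ≈ 261.333333

261.3333


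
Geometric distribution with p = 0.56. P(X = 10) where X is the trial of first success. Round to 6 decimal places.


P = (1-p)^(k-1) * p
(1-p)^(k-1) = 0.44^9 ≈ 0.0006181218
P = 0.0006181218 * 0.56 ≈ 0.0003461482

0.000346


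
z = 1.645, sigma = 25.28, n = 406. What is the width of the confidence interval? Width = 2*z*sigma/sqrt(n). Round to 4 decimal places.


width = 2*z*sigma/sqrt(n)
2*z*sigma = 2 * 1.645 * 25.28 = 83.1712
sqrt(406) ≈ 20.149442
width = 83.1712 / 20.149442 ≈ 4.127717

4.1277


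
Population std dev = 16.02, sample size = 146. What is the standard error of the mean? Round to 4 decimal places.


SE = sigma / sqrt(n)
sqrt(146) ≈ 12.083046
SE = 16.02 / 12.083046 ≈ 1.325825

1.3258


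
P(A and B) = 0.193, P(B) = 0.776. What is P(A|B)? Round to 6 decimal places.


P(A|B) = P(A and B) / P(B) = 0.193 / 0.776 = 193/776 ≈ 0.24871134

0.248711


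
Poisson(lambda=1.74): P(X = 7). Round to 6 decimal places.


P = e^(-lam) * lam^k / k!
e^(-1.74) ≈ 0.1755204
lam^k = 1.74^7 ≈ 48.288614
k! = 7! = 5040
P = 0.1755204 * 48.288614 / 5040 ≈ 0.001682

0.001682


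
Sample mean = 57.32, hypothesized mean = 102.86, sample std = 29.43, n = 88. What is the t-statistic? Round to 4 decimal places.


t = (xbar - mu0) / (s/sqrt(n))
xbar - mu0 = 57.32 - 102.86 = -45.54
sqrt(88) ≈ 9.38083152
s/sqrt(n) = 29.43 / 9.38083152 ≈ 3.13724854
t = -45.54 / 3.13724854 ≈ -14.515904

-14.5159


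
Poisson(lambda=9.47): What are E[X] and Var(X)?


E[X] = Var(X) = lambda = 9.47

9.47, 9.47


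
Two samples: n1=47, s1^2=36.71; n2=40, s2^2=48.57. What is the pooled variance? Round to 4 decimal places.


sp^2 = ((n1-1)*s1^2 + (n2-1)*s2^2)/(n1+n2-2)
(n1-1)*s1^2 = 46 * 36.71 = 1688.66
(n2-1)*s2^2 = 39 * 48.57 = 1894.23
numerator = 1688.66 + 1894.23 = 3582.89
n1+n2-2 = 85
sp^2 = 3582.89 / 85 = 358289/8500 ≈ 42.151647

42.1516


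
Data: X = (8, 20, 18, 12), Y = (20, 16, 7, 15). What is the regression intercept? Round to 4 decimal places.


a = ybar - b*xbar, where b = sum((xi-xbar)(yi-ybar)) / sum((xi-xbar)^2)
n = 4, xbar = 58/4 = 14.5, ybar = 58/4 = 14.5
Sxy = sum((xi-xbar)(yi-ybar)) = -55
Sxx = sum((xi-xbar)^2) = 91
b = Sxy / Sxx = -55/91 ≈ -0.604396
a = 14.5 - (-0.604396) * 14.5 = 2117/91 ≈ 23.263736

23.2637


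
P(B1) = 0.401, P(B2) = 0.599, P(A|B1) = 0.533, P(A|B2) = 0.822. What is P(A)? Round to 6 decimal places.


P(A) = P(A|B1)*P(B1) + P(A|B2)*P(B2)
P(A|B1)*P(B1) = 0.533 * 0.401 = 0.213733
P(A|B2)*P(B2) = 0.822 * 0.599 = 0.492378
P(A) = 0.213733 + 0.492378 = 0.706111

0.706111


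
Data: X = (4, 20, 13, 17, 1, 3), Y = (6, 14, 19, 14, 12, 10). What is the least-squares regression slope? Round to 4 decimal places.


b = sum((xi-xbar)(yi-ybar)) / sum((xi-xbar)^2)
n = 6, xbar = 58/6 = 29/3 ≈ 9.666667, ybar = 75/6 = 12.5
Sxy = sum((xi-xbar)(yi-ybar)) = 106
Sxx = sum((xi-xbar)^2) = 970/3 ≈ 323.333333
b = Sxy / Sxx = 159/485 ≈ 0.327835

0.3278


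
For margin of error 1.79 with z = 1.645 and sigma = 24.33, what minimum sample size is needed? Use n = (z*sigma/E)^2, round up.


z*sigma/E = 1.645 * 24.33 / 1.79 ≈ 22.359134
(z*sigma/E)^2 ≈ 499.930877
round up: n = 500

500


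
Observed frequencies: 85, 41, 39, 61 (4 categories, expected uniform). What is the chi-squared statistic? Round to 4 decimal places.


chi2 = sum((O-E)^2/E), E = total/4
total = 226, E = 226/4 = 56.5
(85 - 56.5)^2 / 56.5 = 812.25 / 56.5 = 3249/226 ≈ 14.376106
(41 - 56.5)^2 / 56.5 = 240.25 / 56.5 = 961/226 ≈ 4.252212
(39 - 56.5)^2 / 56.5 = 306.25 / 56.5 = 1225/226 ≈ 5.420354
(61 - 56.5)^2 / 56.5 = 20.25 / 56.5 = 81/226 ≈ 0.358407
chi2 = 2758/113 ≈ 24.407080

24.4071


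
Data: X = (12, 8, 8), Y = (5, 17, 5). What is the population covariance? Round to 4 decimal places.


Cov = (1/n)*sum((xi-xbar)(yi-ybar))
n = 3, xbar = 28/3 ≈ 9.333333, ybar = 27/3 = 9
sum((xi-xbar)(yi-ybar)) = -16
Cov = -16 / 3 = -16/3 ≈ -5.333333

-5.3333


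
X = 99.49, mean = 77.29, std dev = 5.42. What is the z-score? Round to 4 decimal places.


z = (X - mu) / sigma
X - mu = 99.49 - 77.29 = 22.2
z = 22.2 / 5.42 = 1110/271 ≈ 4.095941

4.0959


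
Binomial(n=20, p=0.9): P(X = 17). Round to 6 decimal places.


P = C(n,k) * p^k * (1-p)^(n-k)
C(20,17) = 1140
p^k = 0.9^17 ≈ 0.1667718
(1-p)^(n-k) = 0.1^3 = 0.001
P = 1140 * 0.1667718 * 0.001 ≈ 0.190120

0.190120


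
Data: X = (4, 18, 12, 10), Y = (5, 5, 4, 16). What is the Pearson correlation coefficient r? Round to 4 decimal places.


r = sum((xi-xbar)(yi-ybar)) / sqrt(sum((xi-xbar)^2) * sum((yi-ybar)^2))
n = 4, xbar = 44/4 = 11, ybar = 30/4 = 7.5
Sxy = sum((xi-xbar)(yi-ybar)) = -12
Sxx = sum((xi-xbar)^2) = 100
Syy = sum((yi-ybar)^2) = 97
sqrt(Sxx*Syy) ≈ 98.488578
r = Sxy / sqrt(Sxx*Syy) = -12 / 98.488578 ≈ -0.121842

-0.1218


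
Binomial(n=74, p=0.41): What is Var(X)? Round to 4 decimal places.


Var = n*p*(1-p) = 74 * 0.41 * 0.59 = 17.9006

17.9006


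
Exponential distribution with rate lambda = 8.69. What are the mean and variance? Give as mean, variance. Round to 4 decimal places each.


mean = 1/lam, var = 1/lam^2
mean = 1 / 8.69 = 100/869 ≈ 0.115075
lam^2 = 8.69^2 = 75.5161
var = 1 / 75.5161 ≈ 0.013242

0.1151, 0.0132


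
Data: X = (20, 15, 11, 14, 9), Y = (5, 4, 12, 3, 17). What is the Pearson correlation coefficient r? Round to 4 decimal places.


r = sum((xi-xbar)(yi-ybar)) / sqrt(sum((xi-xbar)^2) * sum((yi-ybar)^2))
n = 5, xbar = 69/5 = 13.8, ybar = 41/5 = 8.2
Sxy = sum((xi-xbar)(yi-ybar)) = -78.8
Sxx = sum((xi-xbar)^2) = 70.8
Syy = sum((yi-ybar)^2) = 146.8
sqrt(Sxx*Syy) ≈ 101.948222
r = Sxy / sqrt(Sxx*Syy) = -78.8 / 101.948222 ≈ -0.772941

-0.7729


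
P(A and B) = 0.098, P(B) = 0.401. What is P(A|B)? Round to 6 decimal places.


P(A|B) = P(A and B) / P(B) = 0.098 / 0.401 = 98/401 ≈ 0.24438903

0.244389


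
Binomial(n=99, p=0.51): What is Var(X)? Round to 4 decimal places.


Var = n*p*(1-p) = 99 * 0.51 * 0.49 = 24.7401

24.7401


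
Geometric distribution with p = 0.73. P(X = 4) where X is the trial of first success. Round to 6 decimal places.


P = (1-p)^(k-1) * p
(1-p)^(k-1) = 0.27^3 = 0.019683
P = 0.019683 * 0.73 = 0.01436859

0.014369


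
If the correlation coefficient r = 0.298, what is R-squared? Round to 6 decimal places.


R^2 = r^2 = (0.298)^2 = 0.088804

0.088804


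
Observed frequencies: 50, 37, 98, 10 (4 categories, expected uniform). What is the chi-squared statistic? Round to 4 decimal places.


chi2 = sum((O-E)^2/E), E = total/4
total = 195, E = 195/4 = 48.75
(50 - 48.75)^2 / 48.75 = 1.5625 / 48.75 = 5/156 ≈ 0.032051
(37 - 48.75)^2 / 48.75 = 138.0625 / 48.75 = 2209/780 ≈ 2.832051
(98 - 48.75)^2 / 48.75 = 2425.5625 / 48.75 = 38809/780 ≈ 49.755128
(10 - 48.75)^2 / 48.75 = 1501.5625 / 48.75 = 4805/156 ≈ 30.801282
chi2 = 16267/195 ≈ 83.420513

83.4205


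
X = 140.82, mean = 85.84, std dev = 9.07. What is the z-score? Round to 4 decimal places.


z = (X - mu) / sigma
X - mu = 140.82 - 85.84 = 54.98
z = 54.98 / 9.07 = 5498/907 ≈ 6.061742

6.0617


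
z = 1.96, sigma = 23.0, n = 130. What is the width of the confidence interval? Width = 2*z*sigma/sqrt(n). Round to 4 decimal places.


width = 2*z*sigma/sqrt(n)
2*z*sigma = 2 * 1.96 * 23.0 = 90.16
sqrt(130) ≈ 11.401754
width = 90.16 / 11.401754 ≈ 7.907555

7.9076


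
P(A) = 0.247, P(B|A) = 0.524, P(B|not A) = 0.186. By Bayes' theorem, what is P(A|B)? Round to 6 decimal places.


P(A|B) = P(B|A)*P(A) / P(B), P(B) = P(B|A)*P(A) + P(B|not A)*P(not A)
P(B|A)*P(A) = 0.524 * 0.247 = 0.129428
P(B|not A)*P(not A) = 0.186 * 0.753 = 0.140058
P(B) = 0.129428 + 0.140058 = 0.269486
P(A|B) = 0.129428 / 0.269486 ≈ 0.48027727

0.480277


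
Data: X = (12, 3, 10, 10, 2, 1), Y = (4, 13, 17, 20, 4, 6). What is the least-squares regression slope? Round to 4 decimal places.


b = sum((xi-xbar)(yi-ybar)) / sum((xi-xbar)^2)
n = 6, xbar = 38/6 = 19/3 ≈ 6.333333, ybar = 64/6 = 32/3 ≈ 10.666667
Sxy = sum((xi-xbar)(yi-ybar)) = 197/3 ≈ 65.666667
Sxx = sum((xi-xbar)^2) = 352/3 ≈ 117.333333
b = Sxy / Sxx = 197/352 ≈ 0.559659

0.5597


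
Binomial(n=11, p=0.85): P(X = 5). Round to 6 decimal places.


P = C(n,k) * p^k * (1-p)^(n-k)
C(11,5) = 462
p^k = 0.85^5 ≈ 0.4437053
(1-p)^(n-k) = 0.15^6 ≈ 0.00001139063
P = 462 * 0.4437053 * 0.00001139063 ≈ 0.002335

0.002335


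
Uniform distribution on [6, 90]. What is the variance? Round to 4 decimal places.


Var = (b-a)^2 / 12
(b-a)^2 = (90 - 6)^2 = 7056
Var = 7056/12 = 588

588.0000


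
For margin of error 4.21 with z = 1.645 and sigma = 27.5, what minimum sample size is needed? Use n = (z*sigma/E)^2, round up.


z*sigma/E = 1.645 * 27.5 / 4.21 = 18095/1684 ≈ 10.745249
(z*sigma/E)^2 ≈ 115.460385
round up: n = 116

116


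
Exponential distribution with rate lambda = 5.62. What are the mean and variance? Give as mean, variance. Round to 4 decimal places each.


mean = 1/lam, var = 1/lam^2
mean = 1 / 5.62 = 50/281 ≈ 0.177936
lam^2 = 5.62^2 = 31.5844
var = 1 / 31.5844 ≈ 0.031661

0.1779, 0.0317


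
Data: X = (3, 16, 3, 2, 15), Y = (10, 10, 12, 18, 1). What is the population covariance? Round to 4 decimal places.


Cov = (1/n)*sum((xi-xbar)(yi-ybar))
n = 5, xbar = 39/5 = 7.8, ybar = 51/5 = 10.2
sum((xi-xbar)(yi-ybar)) = -120.8
Cov = -120.8 / 5 = -24.16

-24.1600


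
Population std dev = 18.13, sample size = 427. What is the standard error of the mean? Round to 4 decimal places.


SE = sigma / sqrt(n)
sqrt(427) ≈ 20.663978
SE = 18.13 / 20.663978 ≈ 0.877372

0.8774


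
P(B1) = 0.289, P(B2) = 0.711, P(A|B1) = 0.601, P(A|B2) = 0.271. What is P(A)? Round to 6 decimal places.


P(A) = P(A|B1)*P(B1) + P(A|B2)*P(B2)
P(A|B1)*P(B1) = 0.601 * 0.289 = 0.173689
P(A|B2)*P(B2) = 0.271 * 0.711 = 0.192681
P(A) = 0.173689 + 0.192681 = 0.36637

0.366370


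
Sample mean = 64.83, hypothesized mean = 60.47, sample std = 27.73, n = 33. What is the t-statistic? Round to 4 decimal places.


t = (xbar - mu0) / (s/sqrt(n))
xbar - mu0 = 64.83 - 60.47 = 4.36
sqrt(33) ≈ 5.74456265
s/sqrt(n) = 27.73 / 5.74456265 ≈ 4.82717340
t = 4.36 / 4.82717340 ≈ 0.903220

0.9032


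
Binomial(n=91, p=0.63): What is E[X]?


E[X] = n*p = 91 * 0.63 = 57.33

57.33


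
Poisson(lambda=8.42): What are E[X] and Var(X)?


E[X] = Var(X) = lambda = 8.42

8.42, 8.42


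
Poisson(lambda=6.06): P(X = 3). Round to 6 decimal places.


P = e^(-lam) * lam^k / k!
e^(-6.06) ≈ 0.002334401
lam^k = 6.06^3 = 222.545016
k! = 3! = 6
P = 0.002334401 * 222.545016 / 6 ≈ 0.086585

0.086585


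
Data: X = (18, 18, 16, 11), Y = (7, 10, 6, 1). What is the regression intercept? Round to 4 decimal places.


a = ybar - b*xbar, where b = sum((xi-xbar)(yi-ybar)) / sum((xi-xbar)^2)
n = 4, xbar = 63/4 = 15.75, ybar = 24/4 = 6
Sxy = sum((xi-xbar)(yi-ybar)) = 35
Sxx = sum((xi-xbar)^2) = 32.75
b = Sxy / Sxx = 140/131 ≈ 1.068702
a = 6 - 1.068702 * 15.75 = -1419/131 ≈ -10.832061

-10.8321


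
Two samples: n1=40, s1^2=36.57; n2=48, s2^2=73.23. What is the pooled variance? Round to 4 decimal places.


sp^2 = ((n1-1)*s1^2 + (n2-1)*s2^2)/(n1+n2-2)
(n1-1)*s1^2 = 39 * 36.57 = 1426.23
(n2-1)*s2^2 = 47 * 73.23 = 3441.81
numerator = 1426.23 + 3441.81 = 4868.04
n1+n2-2 = 86
sp^2 = 4868.04 / 86 = 121701/2150 ≈ 56.605116

56.6051


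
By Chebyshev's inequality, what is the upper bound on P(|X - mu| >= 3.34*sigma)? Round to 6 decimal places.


P <= 1/k^2
k^2 = 3.34^2 = 11.1556
1/k^2 = 1 / 11.1556 ≈ 0.08964108

0.089641


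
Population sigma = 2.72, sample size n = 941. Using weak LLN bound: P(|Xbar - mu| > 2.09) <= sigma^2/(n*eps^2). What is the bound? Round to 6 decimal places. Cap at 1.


bound = min(1, sigma^2/(n*eps^2))
sigma^2 = 2.72^2 = 7.3984
n*eps^2 = 941 * 2.09^2 = 941 * 4.3681 = 4110.3821
sigma^2/(n*eps^2) = 7.3984 / 4110.3821 ≈ 0.00179993

0.001800


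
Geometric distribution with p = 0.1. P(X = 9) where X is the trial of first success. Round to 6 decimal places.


P = (1-p)^(k-1) * p
(1-p)^(k-1) = 0.9^8 ≈ 0.4304672
P = 0.4304672 * 0.1 ≈ 0.04304672

0.043047


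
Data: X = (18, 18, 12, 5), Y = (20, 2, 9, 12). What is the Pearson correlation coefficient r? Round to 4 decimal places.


r = sum((xi-xbar)(yi-ybar)) / sqrt(sum((xi-xbar)^2) * sum((yi-ybar)^2))
n = 4, xbar = 53/4 = 13.25, ybar = 43/4 = 10.75
Sxy = sum((xi-xbar)(yi-ybar)) = -5.75
Sxx = sum((xi-xbar)^2) = 114.75
Syy = sum((yi-ybar)^2) = 166.75
sqrt(Sxx*Syy) ≈ 138.327736
r = Sxy / sqrt(Sxx*Syy) = -5.75 / 138.327736 ≈ -0.041568

-0.0416


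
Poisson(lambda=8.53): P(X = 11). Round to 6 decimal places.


P = e^(-lam) * lam^k / k!
e^(-8.53) ≈ 0.0001974550
lam^k = 8.53^11 ≈ 17395597197.807379
k! = 11! = 39916800
P = 0.0001974550 * 17395597197.807379 / 39916800 ≈ 0.086050

0.086050
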